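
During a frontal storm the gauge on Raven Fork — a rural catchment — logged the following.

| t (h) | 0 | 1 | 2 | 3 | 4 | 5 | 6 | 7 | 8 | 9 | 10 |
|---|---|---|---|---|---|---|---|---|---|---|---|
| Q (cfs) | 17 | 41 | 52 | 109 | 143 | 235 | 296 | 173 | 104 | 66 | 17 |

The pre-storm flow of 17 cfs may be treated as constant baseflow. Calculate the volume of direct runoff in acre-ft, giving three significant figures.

V ≈ 88.1 acre-ft

Direct-runoff ordinates (Q − Q_b): 0.0, 24.0, 35.0, 92.0, 126.0, 218.0, 279.0, 156.0, 87.0, 49.0, 0.0 cfs.
ΣQ_DR = 1066 cfs.
With Δt = 1 h = 3600 s, V = ΣQ_DR · Δt = 1066 × 3600 = 3.84 × 10^6 ft³ = 88.1 acre-ft.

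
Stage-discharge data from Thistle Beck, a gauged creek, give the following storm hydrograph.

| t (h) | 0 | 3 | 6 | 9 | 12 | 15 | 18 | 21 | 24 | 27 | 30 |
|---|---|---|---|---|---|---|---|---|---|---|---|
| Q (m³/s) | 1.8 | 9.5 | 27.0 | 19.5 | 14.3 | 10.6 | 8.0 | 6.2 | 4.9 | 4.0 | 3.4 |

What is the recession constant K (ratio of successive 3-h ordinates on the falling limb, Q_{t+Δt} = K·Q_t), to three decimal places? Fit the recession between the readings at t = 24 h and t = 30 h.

Using the recession-limb readings at t = 24 h and t = 30 h: Q falls from 4.9 to 3.4 m³/s over 2 intervals.
K = (Q₂/Q₁)^(1/2) = (3.4/4.9)^(1/2) = 0.833.

K ≈ 0.833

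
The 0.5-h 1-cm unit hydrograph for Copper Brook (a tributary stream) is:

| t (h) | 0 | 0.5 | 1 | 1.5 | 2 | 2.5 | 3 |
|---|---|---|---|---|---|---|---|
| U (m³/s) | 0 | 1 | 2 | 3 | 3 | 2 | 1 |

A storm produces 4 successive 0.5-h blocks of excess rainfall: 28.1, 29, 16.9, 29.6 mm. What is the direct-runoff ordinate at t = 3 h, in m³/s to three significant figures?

By discrete convolution, Q_j = Σ (P_i / 10 mm) · U_{j−i}.
At t = 3 h (j=6): Q = (28.1/10)·1 + (29/10)·2 + (16.9/10)·3 + (29.6/10)·3 = 22.6 m³/s.

Q ≈ 22.6 m³/s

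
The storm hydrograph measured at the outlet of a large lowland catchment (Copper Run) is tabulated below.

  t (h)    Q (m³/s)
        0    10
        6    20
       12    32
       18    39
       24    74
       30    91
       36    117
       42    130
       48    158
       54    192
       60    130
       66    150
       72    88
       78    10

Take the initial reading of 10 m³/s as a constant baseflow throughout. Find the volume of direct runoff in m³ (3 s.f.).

V ≈ 2.38 × 10^7 m³

Direct-runoff ordinates (Q − Q_b): 0.0, 10.0, 22.0, 29.0, 64.0, 81.0, 107.0, 120.0, 148.0, 182.0, 120.0, 140.0, 78.0, 0.0 m³/s.
ΣQ_DR = 1101 m³/s.
With Δt = 6 h = 21600 s, V = ΣQ_DR · Δt = 1101 × 21600 = 2.38 × 10^7 m³.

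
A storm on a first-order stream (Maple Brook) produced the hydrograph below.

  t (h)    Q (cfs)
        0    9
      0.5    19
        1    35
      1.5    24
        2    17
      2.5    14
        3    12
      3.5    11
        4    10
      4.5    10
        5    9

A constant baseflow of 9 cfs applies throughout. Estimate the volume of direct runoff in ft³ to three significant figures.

V ≈ 1.28 × 10^5 ft³

Direct-runoff ordinates (Q − Q_b): 0.0, 10.0, 26.0, 15.0, 8.0, 5.0, 3.0, 2.0, 1.0, 1.0, 0.0 cfs.
ΣQ_DR = 71.00 cfs.
With Δt = 0.5 h = 1800 s, V = ΣQ_DR · Δt = 71.00 × 1800 = 1.28 × 10^5 ft³.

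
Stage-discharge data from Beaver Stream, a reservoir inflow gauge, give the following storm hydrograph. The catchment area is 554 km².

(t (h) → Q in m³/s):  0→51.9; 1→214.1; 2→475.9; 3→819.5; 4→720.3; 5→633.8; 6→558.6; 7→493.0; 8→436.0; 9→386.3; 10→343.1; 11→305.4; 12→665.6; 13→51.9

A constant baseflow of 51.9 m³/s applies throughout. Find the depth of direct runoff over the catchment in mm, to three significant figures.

Direct runoff: 0.0, 162.2, 424.0, 767.6, 668.4, 581.9, 506.7, 441.1, 384.1, 334.4, 291.2, 253.5, 613.7, 0.0 m³/s; ΣQ_DR = 5429 m³/s.
V = ΣQ_DR · Δt = 5429 × 3600 s = 1.954 × 10^7 m³.
Over A = 554 km², depth = V / A = 35.3 mm.

d ≈ 35.3 mm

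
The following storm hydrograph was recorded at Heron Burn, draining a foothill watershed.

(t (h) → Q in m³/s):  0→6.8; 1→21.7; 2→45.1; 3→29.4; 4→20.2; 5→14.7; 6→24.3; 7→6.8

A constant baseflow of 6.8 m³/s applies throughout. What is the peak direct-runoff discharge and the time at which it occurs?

Subtracting baseflow gives direct-runoff ordinates: 0.0, 14.9, 38.3, 22.6, 13.4, 7.9, 17.5, 0.0 m³/s.
The maximum is 38.3 m³/s, occurring at the reading for t = 2 h.

Q_p = 38.3 m³/s at t = 2 h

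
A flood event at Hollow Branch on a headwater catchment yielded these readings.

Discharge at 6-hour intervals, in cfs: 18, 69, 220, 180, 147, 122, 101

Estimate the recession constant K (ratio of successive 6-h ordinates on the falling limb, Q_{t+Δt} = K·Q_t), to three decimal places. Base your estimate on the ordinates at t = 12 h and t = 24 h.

Using the recession-limb readings at t = 12 h and t = 24 h: Q falls from 220 to 147 cfs over 2 intervals.
K = (Q₂/Q₁)^(1/2) = (147/220)^(1/2) = 0.817.

K ≈ 0.817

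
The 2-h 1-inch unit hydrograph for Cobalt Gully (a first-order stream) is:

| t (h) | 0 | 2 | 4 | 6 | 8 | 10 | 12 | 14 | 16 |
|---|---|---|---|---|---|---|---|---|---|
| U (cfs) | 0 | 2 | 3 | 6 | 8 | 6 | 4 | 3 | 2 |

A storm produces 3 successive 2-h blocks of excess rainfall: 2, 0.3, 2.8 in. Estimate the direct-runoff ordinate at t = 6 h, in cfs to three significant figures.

Q ≈ 18.5 cfs

By discrete convolution, Q_j = Σ (P_i / 1 in) · U_{j−i}.
At t = 6 h (j=3): Q = (2/1)·6 + (0.3/1)·3 + (2.8/1)·2 = 18.5 cfs.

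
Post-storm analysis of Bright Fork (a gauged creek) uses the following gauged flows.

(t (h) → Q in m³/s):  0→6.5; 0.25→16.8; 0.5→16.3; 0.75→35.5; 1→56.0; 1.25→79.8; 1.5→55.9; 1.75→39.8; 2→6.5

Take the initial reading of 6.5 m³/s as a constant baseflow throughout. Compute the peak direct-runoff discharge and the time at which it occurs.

Q_p = 73.3 m³/s at t = 1.25 h

Subtracting baseflow gives direct-runoff ordinates: 0.0, 10.3, 9.8, 29.0, 49.5, 73.3, 49.4, 33.3, 0.0 m³/s.
The maximum is 73.3 m³/s, occurring at the reading for t = 1.25 h.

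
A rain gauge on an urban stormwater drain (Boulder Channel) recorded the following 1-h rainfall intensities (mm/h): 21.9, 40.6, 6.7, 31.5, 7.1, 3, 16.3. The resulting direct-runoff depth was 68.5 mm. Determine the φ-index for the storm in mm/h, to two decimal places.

Only the 4 blocks with intensity above φ contribute runoff: 21.9, 40.6, 31.5, 16.3 mm/h.
Σ(I−φ)·Δt = d  ⇒  (21.9+40.6+31.5+16.3 − 4φ)·1 = 68.5
φ = (110.3 − 68.5/1) / 4 = 10.45 mm/h.

φ ≈ 10.45 mm/h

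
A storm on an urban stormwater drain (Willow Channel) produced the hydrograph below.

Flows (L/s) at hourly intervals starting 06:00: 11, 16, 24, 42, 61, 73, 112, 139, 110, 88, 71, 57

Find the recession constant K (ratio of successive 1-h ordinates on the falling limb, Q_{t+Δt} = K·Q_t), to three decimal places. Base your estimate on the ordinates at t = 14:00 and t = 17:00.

K ≈ 0.803

Using the recession-limb readings at t = 14:00 and t = 17:00: Q falls from 110 to 57 L/s over 3 intervals.
K = (Q₂/Q₁)^(1/3) = (57/110)^(1/3) = 0.803.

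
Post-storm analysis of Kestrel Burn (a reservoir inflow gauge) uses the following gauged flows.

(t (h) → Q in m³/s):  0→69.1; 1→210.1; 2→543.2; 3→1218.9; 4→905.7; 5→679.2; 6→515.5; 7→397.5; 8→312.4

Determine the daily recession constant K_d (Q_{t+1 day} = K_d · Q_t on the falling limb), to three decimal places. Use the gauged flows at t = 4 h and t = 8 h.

Between t = 4 h and t = 8 h the flow falls from 905.7 to 312.4 m³/s over 4×1 h = 4 h.
Per-interval ratio K = (312.4/905.7)^(1/4) = 0.7664; K_d = K^(24/1) = 0.002.

K_d ≈ 0.002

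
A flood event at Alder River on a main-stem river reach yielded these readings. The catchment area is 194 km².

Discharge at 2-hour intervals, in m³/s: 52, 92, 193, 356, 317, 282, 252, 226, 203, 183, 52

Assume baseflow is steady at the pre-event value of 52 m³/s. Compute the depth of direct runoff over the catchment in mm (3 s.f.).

Direct runoff: 0.0, 40.0, 141.0, 304.0, 265.0, 230.0, 200.0, 174.0, 151.0, 131.0, 0.0 m³/s; ΣQ_DR = 1636 m³/s.
V = ΣQ_DR · Δt = 1636 × 7200 s = 1.178 × 10^7 m³.
Over A = 194 km², depth = V / A = 60.7 mm.

d ≈ 60.7 mm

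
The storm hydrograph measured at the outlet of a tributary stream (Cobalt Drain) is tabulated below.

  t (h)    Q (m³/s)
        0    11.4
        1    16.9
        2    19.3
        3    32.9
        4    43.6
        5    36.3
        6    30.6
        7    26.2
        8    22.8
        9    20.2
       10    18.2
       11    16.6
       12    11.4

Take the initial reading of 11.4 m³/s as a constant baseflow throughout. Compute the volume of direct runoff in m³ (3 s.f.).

Direct-runoff ordinates (Q − Q_b): 0.0, 5.5, 7.9, 21.5, 32.2, 24.9, 19.2, 14.8, 11.4, 8.8, 6.8, 5.2, 0.0 m³/s.
ΣQ_DR = 158.2 m³/s.
With Δt = 1 h = 3600 s, V = ΣQ_DR · Δt = 158.2 × 3600 = 5.70 × 10^5 m³.

V ≈ 5.70 × 10^5 m³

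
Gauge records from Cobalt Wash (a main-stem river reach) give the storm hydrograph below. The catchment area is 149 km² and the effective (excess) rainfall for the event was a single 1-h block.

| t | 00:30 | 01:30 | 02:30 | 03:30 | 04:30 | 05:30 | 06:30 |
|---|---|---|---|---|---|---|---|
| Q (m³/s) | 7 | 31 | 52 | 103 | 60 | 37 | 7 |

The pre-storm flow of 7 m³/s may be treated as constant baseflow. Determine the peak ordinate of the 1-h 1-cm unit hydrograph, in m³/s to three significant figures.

U_p ≈ 160 m³/s

Direct runoff: 0.0, 24.0, 45.0, 96.0, 53.0, 30.0, 0.0 m³/s; ΣQ_DR = 248.0 m³/s, peak = 96.0 m³/s.
Runoff depth d = ΣQ_DR·Δt / A = 248.0 × 3600 / (149 km²) = 5.992 mm.
The 1-cm UH is the DRH scaled by (10 mm)/d, so U_p = 96.0 × 10/5.992 = 160 m³/s.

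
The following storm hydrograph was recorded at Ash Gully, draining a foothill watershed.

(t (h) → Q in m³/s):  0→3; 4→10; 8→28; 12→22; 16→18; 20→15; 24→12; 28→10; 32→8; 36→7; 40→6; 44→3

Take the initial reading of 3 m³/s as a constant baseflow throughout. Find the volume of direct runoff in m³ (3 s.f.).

Direct-runoff ordinates (Q − Q_b): 0.0, 7.0, 25.0, 19.0, 15.0, 12.0, 9.0, 7.0, 5.0, 4.0, 3.0, 0.0 m³/s.
ΣQ_DR = 106.0 m³/s.
With Δt = 4 h = 14400 s, V = ΣQ_DR · Δt = 106.0 × 14400 = 1.53 × 10^6 m³.

V ≈ 1.53 × 10^6 m³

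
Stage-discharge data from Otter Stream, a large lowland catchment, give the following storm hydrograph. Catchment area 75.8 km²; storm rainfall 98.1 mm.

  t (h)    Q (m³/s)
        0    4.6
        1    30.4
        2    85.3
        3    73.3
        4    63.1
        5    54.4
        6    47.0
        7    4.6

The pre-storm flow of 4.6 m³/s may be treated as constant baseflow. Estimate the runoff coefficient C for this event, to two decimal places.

ΣQ_DR = 325.9 m³/s; V = ΣQ_DR·Δt = 1.173 × 10^6 m³.
Runoff depth d = V / A = 15.48 mm.
C = d / P = 15.48 / 98.1 = 0.16.

C ≈ 0.16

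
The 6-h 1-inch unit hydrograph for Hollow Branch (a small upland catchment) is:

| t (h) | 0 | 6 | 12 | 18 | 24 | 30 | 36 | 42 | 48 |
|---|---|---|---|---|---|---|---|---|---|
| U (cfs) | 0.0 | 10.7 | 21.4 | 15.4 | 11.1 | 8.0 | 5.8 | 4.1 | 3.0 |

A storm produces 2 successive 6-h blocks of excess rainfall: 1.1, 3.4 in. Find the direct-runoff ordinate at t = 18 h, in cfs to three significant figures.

Q ≈ 89.7 cfs

By discrete convolution, Q_j = Σ (P_i / 1 in) · U_{j−i}.
At t = 18 h (j=3): Q = (1.1/1)·15.4 + (3.4/1)·21.4 = 89.7 cfs.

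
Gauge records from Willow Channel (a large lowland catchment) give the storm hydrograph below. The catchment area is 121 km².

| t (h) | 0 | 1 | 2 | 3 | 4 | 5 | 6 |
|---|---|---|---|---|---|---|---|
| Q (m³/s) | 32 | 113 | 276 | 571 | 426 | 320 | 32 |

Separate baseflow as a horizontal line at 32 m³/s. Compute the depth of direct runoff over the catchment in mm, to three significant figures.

d ≈ 46.0 mm

Direct runoff: 0.0, 81.0, 244.0, 539.0, 394.0, 288.0, 0.0 m³/s; ΣQ_DR = 1546 m³/s.
V = ΣQ_DR · Δt = 1546 × 3600 s = 5.566 × 10^6 m³.
Over A = 121 km², depth = V / A = 46.0 mm.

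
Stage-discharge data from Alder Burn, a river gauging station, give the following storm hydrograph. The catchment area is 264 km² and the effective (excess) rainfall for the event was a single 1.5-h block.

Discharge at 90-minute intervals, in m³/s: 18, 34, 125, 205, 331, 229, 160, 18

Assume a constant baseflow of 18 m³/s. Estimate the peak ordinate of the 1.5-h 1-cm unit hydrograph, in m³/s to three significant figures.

U_p ≈ 157 m³/s

Direct runoff: 0.0, 16.0, 107.0, 187.0, 313.0, 211.0, 142.0, 0.0 m³/s; ΣQ_DR = 976.0 m³/s, peak = 313.0 m³/s.
Runoff depth d = ΣQ_DR·Δt / A = 976.0 × 5400 / (264 km²) = 19.96 mm.
The 1-cm UH is the DRH scaled by (10 mm)/d, so U_p = 313.0 × 10/19.96 = 157 m³/s.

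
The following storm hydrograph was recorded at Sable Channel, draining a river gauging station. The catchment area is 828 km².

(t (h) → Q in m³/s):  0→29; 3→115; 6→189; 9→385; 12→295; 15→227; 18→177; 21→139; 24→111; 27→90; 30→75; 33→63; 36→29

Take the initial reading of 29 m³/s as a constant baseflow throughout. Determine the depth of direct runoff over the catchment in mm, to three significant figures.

d ≈ 20.2 mm

Direct runoff: 0.0, 86.0, 160.0, 356.0, 266.0, 198.0, 148.0, 110.0, 82.0, 61.0, 46.0, 34.0, 0.0 m³/s; ΣQ_DR = 1547 m³/s.
V = ΣQ_DR · Δt = 1547 × 10800 s = 1.671 × 10^7 m³.
Over A = 828 km², depth = V / A = 20.2 mm.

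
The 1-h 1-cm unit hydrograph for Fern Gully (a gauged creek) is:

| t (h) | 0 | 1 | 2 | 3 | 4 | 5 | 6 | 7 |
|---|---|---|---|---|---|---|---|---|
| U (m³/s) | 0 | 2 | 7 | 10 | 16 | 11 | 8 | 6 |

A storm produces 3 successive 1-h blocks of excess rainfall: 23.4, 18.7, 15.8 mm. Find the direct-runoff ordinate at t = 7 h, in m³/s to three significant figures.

Q ≈ 46.4 m³/s

By discrete convolution, Q_j = Σ (P_i / 10 mm) · U_{j−i}.
At t = 7 h (j=7): Q = (23.4/10)·6 + (18.7/10)·8 + (15.8/10)·11 = 46.4 m³/s.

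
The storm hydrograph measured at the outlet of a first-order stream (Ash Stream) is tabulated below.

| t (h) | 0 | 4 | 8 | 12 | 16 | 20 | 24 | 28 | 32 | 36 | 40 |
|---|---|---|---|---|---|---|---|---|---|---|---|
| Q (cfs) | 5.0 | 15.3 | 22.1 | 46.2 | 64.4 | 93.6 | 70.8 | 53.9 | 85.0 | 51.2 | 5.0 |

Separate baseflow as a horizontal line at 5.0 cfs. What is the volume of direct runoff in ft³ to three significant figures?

V ≈ 6.59 × 10^6 ft³

Direct-runoff ordinates (Q − Q_b): 0.0, 10.3, 17.1, 41.2, 59.4, 88.6, 65.8, 48.9, 80.0, 46.2, 0.0 cfs.
ΣQ_DR = 457.5 cfs.
With Δt = 4 h = 14400 s, V = ΣQ_DR · Δt = 457.5 × 14400 = 6.59 × 10^6 ft³.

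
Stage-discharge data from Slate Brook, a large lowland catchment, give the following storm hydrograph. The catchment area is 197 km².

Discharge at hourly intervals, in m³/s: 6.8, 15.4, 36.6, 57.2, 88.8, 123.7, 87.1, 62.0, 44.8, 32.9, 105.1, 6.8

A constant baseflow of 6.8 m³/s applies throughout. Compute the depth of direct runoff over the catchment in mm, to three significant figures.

d ≈ 10.7 mm

Direct runoff: 0.0, 8.6, 29.8, 50.4, 82.0, 116.9, 80.3, 55.2, 38.0, 26.1, 98.3, 0.0 m³/s; ΣQ_DR = 585.6 m³/s.
V = ΣQ_DR · Δt = 585.6 × 3600 s = 2.108 × 10^6 m³.
Over A = 197 km², depth = V / A = 10.7 mm.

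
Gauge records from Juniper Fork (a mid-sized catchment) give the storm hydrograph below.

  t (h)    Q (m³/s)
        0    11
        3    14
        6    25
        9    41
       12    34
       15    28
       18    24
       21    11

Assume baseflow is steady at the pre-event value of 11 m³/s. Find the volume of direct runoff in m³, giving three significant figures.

V ≈ 1.08 × 10^6 m³

Direct-runoff ordinates (Q − Q_b): 0.0, 3.0, 14.0, 30.0, 23.0, 17.0, 13.0, 0.0 m³/s.
ΣQ_DR = 100.0 m³/s.
With Δt = 3 h = 10800 s, V = ΣQ_DR · Δt = 100.0 × 10800 = 1.08 × 10^6 m³.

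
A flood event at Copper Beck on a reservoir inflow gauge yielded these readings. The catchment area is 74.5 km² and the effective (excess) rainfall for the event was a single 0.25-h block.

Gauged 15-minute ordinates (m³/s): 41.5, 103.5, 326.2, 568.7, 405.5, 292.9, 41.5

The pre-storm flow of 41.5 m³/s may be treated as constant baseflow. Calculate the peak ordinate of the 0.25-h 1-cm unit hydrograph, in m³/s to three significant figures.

U_p ≈ 293 m³/s

Direct runoff: 0.0, 62.0, 284.7, 527.2, 364.0, 251.4, 0.0 m³/s; ΣQ_DR = 1489 m³/s, peak = 527.2 m³/s.
Runoff depth d = ΣQ_DR·Δt / A = 1489 × 900 / (74.5 km²) = 17.99 mm.
The 1-cm UH is the DRH scaled by (10 mm)/d, so U_p = 527.2 × 10/17.99 = 293 m³/s.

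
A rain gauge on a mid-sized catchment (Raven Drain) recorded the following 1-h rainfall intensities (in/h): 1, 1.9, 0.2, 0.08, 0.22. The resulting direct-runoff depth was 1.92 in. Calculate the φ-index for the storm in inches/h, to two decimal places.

Only the 2 blocks with intensity above φ contribute runoff: 1, 1.9 in/h.
Σ(I−φ)·Δt = d  ⇒  (1+1.9 − 2φ)·1 = 1.92
φ = (2.900 − 1.92/1) / 2 = 0.49 in/h.

φ ≈ 0.49 in/h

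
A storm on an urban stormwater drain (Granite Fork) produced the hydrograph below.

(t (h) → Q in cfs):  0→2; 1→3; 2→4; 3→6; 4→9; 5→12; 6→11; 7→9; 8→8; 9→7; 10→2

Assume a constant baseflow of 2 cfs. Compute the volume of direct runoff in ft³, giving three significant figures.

Direct-runoff ordinates (Q − Q_b): 0.0, 1.0, 2.0, 4.0, 7.0, 10.0, 9.0, 7.0, 6.0, 5.0, 0.0 cfs.
ΣQ_DR = 51.00 cfs.
With Δt = 1 h = 3600 s, V = ΣQ_DR · Δt = 51.00 × 3600 = 1.84 × 10^5 ft³.

V ≈ 1.84 × 10^5 ft³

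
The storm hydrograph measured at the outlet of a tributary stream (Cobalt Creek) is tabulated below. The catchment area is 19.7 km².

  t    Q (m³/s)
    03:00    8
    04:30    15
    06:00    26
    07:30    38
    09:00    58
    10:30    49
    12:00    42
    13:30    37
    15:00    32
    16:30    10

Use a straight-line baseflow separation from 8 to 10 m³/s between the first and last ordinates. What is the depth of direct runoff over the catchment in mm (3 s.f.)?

d ≈ 61.7 mm

Direct runoff: 0.00, 6.78, 17.56, 29.33, 49.11, 39.89, 32.67, 27.44, 22.22, 0.00 m³/s; ΣQ_DR = 225.0 m³/s.
V = ΣQ_DR · Δt = 225.0 × 5400 s = 1.215 × 10^6 m³.
Over A = 19.7 km², depth = V / A = 61.7 mm.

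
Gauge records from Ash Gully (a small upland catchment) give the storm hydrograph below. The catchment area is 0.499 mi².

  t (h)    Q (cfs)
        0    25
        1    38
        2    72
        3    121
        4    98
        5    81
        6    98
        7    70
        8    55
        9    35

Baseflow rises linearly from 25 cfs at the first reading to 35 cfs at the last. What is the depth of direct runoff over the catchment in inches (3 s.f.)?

d ≈ 1.22 in

Direct runoff: 0.00, 11.89, 44.78, 92.67, 68.56, 50.44, 66.33, 37.22, 21.11, 0.00 cfs; ΣQ_DR = 393.0 cfs.
V = ΣQ_DR · Δt = 393.0 × 3600 s = 1.415 × 10^6 ft³.
Over A = 0.499 mi², depth = V / A = 1.22 in.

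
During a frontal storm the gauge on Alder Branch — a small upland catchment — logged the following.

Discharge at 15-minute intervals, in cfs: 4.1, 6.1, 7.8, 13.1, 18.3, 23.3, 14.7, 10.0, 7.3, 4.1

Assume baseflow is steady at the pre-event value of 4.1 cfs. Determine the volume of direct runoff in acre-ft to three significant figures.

V ≈ 1.40 acre-ft

Direct-runoff ordinates (Q − Q_b): 0.0, 2.0, 3.7, 9.0, 14.2, 19.2, 10.6, 5.9, 3.2, 0.0 cfs.
ΣQ_DR = 67.80 cfs.
With Δt = 0.25 h = 900 s, V = ΣQ_DR · Δt = 67.80 × 900 = 61000 ft³ = 1.40 acre-ft.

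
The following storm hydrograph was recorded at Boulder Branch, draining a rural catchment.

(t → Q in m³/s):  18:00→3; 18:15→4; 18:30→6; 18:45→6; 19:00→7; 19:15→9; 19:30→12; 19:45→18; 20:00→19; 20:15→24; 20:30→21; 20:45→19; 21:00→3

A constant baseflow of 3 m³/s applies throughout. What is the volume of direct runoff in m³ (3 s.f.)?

Direct-runoff ordinates (Q − Q_b): 0.0, 1.0, 3.0, 3.0, 4.0, 6.0, 9.0, 15.0, 16.0, 21.0, 18.0, 16.0, 0.0 m³/s.
ΣQ_DR = 112.0 m³/s.
With Δt = 0.25 h = 900 s, V = ΣQ_DR · Δt = 112.0 × 900 = 1.01 × 10^5 m³.

V ≈ 1.01 × 10^5 m³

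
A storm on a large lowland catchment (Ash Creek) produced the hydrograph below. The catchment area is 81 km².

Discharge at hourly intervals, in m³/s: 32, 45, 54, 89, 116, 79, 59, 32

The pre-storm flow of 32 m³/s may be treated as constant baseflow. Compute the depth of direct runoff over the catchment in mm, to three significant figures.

d ≈ 11.1 mm

Direct runoff: 0.0, 13.0, 22.0, 57.0, 84.0, 47.0, 27.0, 0.0 m³/s; ΣQ_DR = 250.0 m³/s.
V = ΣQ_DR · Δt = 250.0 × 3600 s = 9.000 × 10^5 m³.
Over A = 81 km², depth = V / A = 11.1 mm.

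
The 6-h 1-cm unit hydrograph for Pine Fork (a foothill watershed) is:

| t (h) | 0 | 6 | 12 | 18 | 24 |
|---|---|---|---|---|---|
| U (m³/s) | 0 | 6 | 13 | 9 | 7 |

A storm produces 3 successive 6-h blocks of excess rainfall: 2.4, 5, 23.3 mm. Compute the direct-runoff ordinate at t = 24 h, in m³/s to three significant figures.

By discrete convolution, Q_j = Σ (P_i / 10 mm) · U_{j−i}.
At t = 24 h (j=4): Q = (2.4/10)·7 + (5/10)·9 + (23.3/10)·13 = 36.5 m³/s.

Q ≈ 36.5 m³/s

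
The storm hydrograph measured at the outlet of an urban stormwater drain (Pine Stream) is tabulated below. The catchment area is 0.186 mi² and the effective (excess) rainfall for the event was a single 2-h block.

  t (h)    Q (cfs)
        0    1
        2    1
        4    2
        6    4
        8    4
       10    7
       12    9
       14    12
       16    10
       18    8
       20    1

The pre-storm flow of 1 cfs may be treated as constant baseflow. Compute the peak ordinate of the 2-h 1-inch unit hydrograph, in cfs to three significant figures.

U_p ≈ 13.8 cfs

Direct runoff: 0.0, 0.0, 1.0, 3.0, 3.0, 6.0, 8.0, 11.0, 9.0, 7.0, 0.0 cfs; ΣQ_DR = 48.00 cfs, peak = 11.0 cfs.
Runoff depth d = ΣQ_DR·Δt / A = 48.00 × 7200 / (0.186 mi²) = 0.7998 in.
The 1-inch UH is the DRH scaled by (1 in)/d, so U_p = 11.0 × 1/0.7998 = 13.8 cfs.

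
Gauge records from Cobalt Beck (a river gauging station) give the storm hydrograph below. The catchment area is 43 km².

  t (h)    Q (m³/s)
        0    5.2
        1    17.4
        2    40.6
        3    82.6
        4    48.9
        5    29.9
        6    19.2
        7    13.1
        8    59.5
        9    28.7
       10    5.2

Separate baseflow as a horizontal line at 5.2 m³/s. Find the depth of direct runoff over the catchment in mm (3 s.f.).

Direct runoff: 0.0, 12.2, 35.4, 77.4, 43.7, 24.7, 14.0, 7.9, 54.3, 23.5, 0.0 m³/s; ΣQ_DR = 293.1 m³/s.
V = ΣQ_DR · Δt = 293.1 × 3600 s = 1.055 × 10^6 m³.
Over A = 43 km², depth = V / A = 24.5 mm.

d ≈ 24.5 mm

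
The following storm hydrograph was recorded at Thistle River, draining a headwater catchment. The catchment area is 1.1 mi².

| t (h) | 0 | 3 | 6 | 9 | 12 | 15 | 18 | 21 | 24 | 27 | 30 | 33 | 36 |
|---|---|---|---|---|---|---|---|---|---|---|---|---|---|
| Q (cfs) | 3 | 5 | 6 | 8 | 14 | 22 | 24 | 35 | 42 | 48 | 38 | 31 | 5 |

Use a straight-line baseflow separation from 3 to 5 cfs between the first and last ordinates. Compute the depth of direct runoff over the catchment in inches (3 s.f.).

Direct runoff: 0.00, 1.83, 2.67, 4.50, 10.33, 18.17, 20.00, 30.83, 37.67, 43.50, 33.33, 26.17, 0.00 cfs; ΣQ_DR = 229.0 cfs.
V = ΣQ_DR · Δt = 229.0 × 10800 s = 2.473 × 10^6 ft³.
Over A = 1.1 mi², depth = V / A = 0.968 in.

d ≈ 0.968 in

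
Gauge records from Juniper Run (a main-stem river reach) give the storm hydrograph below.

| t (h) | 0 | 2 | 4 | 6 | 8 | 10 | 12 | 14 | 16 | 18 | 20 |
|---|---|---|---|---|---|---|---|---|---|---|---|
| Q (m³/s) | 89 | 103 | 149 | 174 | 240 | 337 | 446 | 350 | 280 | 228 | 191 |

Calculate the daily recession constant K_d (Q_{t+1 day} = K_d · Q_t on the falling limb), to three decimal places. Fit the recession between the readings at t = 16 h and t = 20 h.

K_d ≈ 0.101

Between t = 16 h and t = 20 h the flow falls from 280 to 191 m³/s over 2×2 h = 4 h.
Per-interval ratio K = (191/280)^(1/2) = 0.8259; K_d = K^(24/2) = 0.101.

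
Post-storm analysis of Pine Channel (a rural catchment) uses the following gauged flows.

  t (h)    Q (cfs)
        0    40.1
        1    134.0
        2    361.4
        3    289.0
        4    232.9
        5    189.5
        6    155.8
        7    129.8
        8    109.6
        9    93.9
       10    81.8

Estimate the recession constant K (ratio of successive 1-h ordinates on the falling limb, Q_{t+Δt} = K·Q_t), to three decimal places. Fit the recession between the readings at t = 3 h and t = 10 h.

K ≈ 0.835

Using the recession-limb readings at t = 3 h and t = 10 h: Q falls from 289.0 to 81.8 cfs over 7 intervals.
K = (Q₂/Q₁)^(1/7) = (81.8/289.0)^(1/7) = 0.835.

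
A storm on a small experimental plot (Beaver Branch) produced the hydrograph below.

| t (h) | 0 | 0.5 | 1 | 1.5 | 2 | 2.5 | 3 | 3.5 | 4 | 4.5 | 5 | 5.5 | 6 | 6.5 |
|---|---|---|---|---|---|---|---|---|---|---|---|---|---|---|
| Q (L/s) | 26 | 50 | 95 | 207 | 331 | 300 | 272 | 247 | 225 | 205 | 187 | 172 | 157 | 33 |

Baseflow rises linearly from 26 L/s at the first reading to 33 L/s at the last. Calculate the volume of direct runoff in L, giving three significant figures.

V ≈ 3.77 × 10^6 L

Direct-runoff ordinates (Q − Q_b): 0.00, 23.46, 67.92, 179.38, 302.85, 271.31, 242.77, 217.23, 194.69, 174.15, 155.62, 140.08, 124.54, 0.00 L/s.
ΣQ_DR = 2094 L/s.
With Δt = 0.5 h = 1800 s, V = ΣQ_DR · Δt = 2094 × 1800 = 3.77 × 10^6 L.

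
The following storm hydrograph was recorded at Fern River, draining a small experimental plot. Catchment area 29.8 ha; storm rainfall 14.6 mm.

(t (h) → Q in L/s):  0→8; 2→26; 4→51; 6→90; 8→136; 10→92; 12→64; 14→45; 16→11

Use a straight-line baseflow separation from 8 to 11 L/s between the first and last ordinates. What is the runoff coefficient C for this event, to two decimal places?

C ≈ 0.72

ΣQ_DR = 437.5 L/s; V = ΣQ_DR·Δt = 3.150 × 10^6 L.
Runoff depth d = V / A = 10.57 mm.
C = d / P = 10.57 / 14.6 = 0.72.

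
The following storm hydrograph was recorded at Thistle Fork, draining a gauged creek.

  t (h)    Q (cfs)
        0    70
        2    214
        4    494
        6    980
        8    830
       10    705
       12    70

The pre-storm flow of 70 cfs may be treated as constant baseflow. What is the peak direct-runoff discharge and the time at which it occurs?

Subtracting baseflow gives direct-runoff ordinates: 0.0, 144.0, 424.0, 910.0, 760.0, 635.0, 0.0 cfs.
The maximum is 910.0 cfs, occurring at the reading for t = 6 h.

Q_p = 910.0 cfs at t = 6 h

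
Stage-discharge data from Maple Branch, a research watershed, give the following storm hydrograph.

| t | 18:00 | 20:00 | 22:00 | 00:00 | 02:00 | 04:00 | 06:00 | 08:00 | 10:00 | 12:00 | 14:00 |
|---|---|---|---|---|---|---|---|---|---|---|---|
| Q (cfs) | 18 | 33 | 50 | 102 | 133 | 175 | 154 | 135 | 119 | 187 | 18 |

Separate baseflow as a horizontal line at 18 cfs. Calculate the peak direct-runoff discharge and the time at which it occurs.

Subtracting baseflow gives direct-runoff ordinates: 0.0, 15.0, 32.0, 84.0, 115.0, 157.0, 136.0, 117.0, 101.0, 169.0, 0.0 cfs.
The maximum is 169.0 cfs, occurring at the reading for t = 12:00.

Q_p = 169.0 cfs at t = 12:00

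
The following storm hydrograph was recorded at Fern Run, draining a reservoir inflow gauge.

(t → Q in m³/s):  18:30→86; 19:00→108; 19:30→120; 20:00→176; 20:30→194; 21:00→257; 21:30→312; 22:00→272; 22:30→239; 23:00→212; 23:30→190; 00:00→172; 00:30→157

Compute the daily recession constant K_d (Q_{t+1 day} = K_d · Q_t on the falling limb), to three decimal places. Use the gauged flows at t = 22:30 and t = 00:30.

K_d ≈ 0.006

Between t = 22:30 and t = 00:30 the flow falls from 239 to 157 m³/s over 4×0.5 h = 2 h.
Per-interval ratio K = (157/239)^(1/4) = 0.9003; K_d = K^(24/0.5) = 0.006.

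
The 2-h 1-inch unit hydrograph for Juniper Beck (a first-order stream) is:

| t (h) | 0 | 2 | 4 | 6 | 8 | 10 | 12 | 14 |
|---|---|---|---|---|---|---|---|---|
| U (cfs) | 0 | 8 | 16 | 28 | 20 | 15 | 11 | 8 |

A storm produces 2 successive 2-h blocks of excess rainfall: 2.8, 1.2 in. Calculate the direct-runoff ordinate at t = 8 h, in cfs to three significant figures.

By discrete convolution, Q_j = Σ (P_i / 1 in) · U_{j−i}.
At t = 8 h (j=4): Q = (2.8/1)·20 + (1.2/1)·28 = 89.6 cfs.

Q ≈ 89.6 cfs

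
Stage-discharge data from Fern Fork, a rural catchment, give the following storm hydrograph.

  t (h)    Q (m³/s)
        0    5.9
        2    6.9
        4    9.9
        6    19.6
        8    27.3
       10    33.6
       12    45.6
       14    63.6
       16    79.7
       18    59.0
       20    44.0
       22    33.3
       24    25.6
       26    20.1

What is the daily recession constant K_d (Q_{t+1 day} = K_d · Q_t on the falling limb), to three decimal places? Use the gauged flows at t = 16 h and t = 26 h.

K_d ≈ 0.037

Between t = 16 h and t = 26 h the flow falls from 79.7 to 20.1 m³/s over 5×2 h = 10 h.
Per-interval ratio K = (20.1/79.7)^(1/5) = 0.7592; K_d = K^(24/2) = 0.037.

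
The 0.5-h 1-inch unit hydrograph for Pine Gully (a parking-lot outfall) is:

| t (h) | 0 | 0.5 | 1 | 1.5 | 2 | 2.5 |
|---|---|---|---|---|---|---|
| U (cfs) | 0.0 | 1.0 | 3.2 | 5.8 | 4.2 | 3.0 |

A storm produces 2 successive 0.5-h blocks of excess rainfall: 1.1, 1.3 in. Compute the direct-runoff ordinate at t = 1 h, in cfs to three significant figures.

Q ≈ 4.82 cfs

By discrete convolution, Q_j = Σ (P_i / 1 in) · U_{j−i}.
At t = 1 h (j=2): Q = (1.1/1)·3.2 + (1.3/1)·1.0 = 4.82 cfs.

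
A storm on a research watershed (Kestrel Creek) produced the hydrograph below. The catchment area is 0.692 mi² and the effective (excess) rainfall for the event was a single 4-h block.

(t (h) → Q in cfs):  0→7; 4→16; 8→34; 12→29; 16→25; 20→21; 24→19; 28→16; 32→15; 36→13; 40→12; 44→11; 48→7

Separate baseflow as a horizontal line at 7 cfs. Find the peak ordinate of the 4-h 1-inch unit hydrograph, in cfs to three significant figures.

Direct runoff: 0.0, 9.0, 27.0, 22.0, 18.0, 14.0, 12.0, 9.0, 8.0, 6.0, 5.0, 4.0, 0.0 cfs; ΣQ_DR = 134.0 cfs, peak = 27.0 cfs.
Runoff depth d = ΣQ_DR·Δt / A = 134.0 × 14400 / (0.692 mi²) = 1.200 in.
The 1-inch UH is the DRH scaled by (1 in)/d, so U_p = 27.0 × 1/1.200 = 22.5 cfs.

U_p ≈ 22.5 cfs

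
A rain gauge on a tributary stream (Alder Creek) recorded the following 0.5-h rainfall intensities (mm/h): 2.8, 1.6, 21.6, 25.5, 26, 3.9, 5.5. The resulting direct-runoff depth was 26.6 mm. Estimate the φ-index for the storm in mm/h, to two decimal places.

φ ≈ 6.63 mm/h

Only the 3 blocks with intensity above φ contribute runoff: 21.6, 25.5, 26 mm/h.
Σ(I−φ)·Δt = d  ⇒  (21.6+25.5+26 − 3φ)·0.5 = 26.6
φ = (73.10 − 26.6/0.5) / 3 = 6.63 mm/h.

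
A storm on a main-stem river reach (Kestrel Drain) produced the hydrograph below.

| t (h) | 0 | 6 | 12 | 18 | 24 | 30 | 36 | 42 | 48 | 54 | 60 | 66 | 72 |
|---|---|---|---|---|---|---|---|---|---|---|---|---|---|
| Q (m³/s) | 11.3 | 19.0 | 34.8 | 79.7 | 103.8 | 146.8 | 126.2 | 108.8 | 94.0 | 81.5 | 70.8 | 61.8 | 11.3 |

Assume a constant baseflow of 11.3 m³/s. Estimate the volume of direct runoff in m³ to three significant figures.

Direct-runoff ordinates (Q − Q_b): 0.0, 7.7, 23.5, 68.4, 92.5, 135.5, 114.9, 97.5, 82.7, 70.2, 59.5, 50.5, 0.0 m³/s.
ΣQ_DR = 802.9 m³/s.
With Δt = 6 h = 21600 s, V = ΣQ_DR · Δt = 802.9 × 21600 = 1.73 × 10^7 m³.

V ≈ 1.73 × 10^7 m³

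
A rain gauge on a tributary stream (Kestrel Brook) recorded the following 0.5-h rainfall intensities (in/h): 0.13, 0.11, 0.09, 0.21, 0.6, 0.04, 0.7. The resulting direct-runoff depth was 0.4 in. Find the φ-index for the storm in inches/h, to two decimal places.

Only the 2 blocks with intensity above φ contribute runoff: 0.6, 0.7 in/h.
Σ(I−φ)·Δt = d  ⇒  (0.6+0.7 − 2φ)·0.5 = 0.4
φ = (1.300 − 0.4/0.5) / 2 = 0.25 in/h.

φ ≈ 0.25 in/h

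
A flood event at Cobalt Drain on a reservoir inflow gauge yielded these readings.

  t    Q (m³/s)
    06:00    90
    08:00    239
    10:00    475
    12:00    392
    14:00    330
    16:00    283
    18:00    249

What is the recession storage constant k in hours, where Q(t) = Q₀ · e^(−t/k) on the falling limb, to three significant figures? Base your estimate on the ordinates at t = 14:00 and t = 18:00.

k ≈ 14.2 h

On the falling limb, Q drops from 330 to 249 m³/s between t = 14:00 and t = 18:00 (Δt = 4 h).
k = −Δt / ln(Q₂/Q₁) = −4 / ln(249/330) = 14.2 h.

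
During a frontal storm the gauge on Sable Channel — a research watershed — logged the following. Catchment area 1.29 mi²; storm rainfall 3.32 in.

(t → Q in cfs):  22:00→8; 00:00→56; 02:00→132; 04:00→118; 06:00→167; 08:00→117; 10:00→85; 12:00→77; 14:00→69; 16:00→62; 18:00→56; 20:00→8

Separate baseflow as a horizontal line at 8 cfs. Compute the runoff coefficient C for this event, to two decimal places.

C ≈ 0.62

ΣQ_DR = 859.0 cfs; V = ΣQ_DR·Δt = 6.185 × 10^6 ft³.
Runoff depth d = V / A = 2.064 in.
C = d / P = 2.064 / 3.32 = 0.62.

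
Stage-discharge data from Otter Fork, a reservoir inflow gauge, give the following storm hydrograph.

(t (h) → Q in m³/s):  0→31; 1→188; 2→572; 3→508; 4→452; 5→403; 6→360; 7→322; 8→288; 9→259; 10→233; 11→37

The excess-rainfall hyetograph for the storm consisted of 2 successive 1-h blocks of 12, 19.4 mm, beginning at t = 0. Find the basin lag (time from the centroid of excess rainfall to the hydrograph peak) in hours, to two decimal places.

t_L ≈ 0.88 h

Centroid of excess rainfall: t_c = Σ P_i·t̄_i / ΣP_i = 1.1178 h (block centres at 0.5, 1.5 h).
Hydrograph peak occurs at t = 2 h, so basin lag t_L = 2 − 1.1178 = 0.88 h.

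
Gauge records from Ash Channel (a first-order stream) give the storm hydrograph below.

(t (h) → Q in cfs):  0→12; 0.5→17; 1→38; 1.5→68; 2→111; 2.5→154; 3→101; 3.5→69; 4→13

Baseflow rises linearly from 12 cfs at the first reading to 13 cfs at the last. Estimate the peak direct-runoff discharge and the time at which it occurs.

Q_p = 141.38 cfs at t = 2.5 h

Subtracting baseflow gives direct-runoff ordinates: 0.00, 4.88, 25.75, 55.62, 98.50, 141.38, 88.25, 56.12, 0.00 cfs.
The maximum is 141.38 cfs, occurring at the reading for t = 2.5 h.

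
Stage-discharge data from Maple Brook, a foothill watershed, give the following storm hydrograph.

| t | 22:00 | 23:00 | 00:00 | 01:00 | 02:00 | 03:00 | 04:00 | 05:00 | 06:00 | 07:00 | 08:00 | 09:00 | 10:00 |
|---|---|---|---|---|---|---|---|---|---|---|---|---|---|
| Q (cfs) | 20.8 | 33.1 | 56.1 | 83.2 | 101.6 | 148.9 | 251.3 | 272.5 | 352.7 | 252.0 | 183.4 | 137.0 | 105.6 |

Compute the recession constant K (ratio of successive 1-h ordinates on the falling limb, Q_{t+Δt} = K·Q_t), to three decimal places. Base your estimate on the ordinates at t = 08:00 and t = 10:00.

Using the recession-limb readings at t = 08:00 and t = 10:00: Q falls from 183.4 to 105.6 cfs over 2 intervals.
K = (Q₂/Q₁)^(1/2) = (105.6/183.4)^(1/2) = 0.759.

K ≈ 0.759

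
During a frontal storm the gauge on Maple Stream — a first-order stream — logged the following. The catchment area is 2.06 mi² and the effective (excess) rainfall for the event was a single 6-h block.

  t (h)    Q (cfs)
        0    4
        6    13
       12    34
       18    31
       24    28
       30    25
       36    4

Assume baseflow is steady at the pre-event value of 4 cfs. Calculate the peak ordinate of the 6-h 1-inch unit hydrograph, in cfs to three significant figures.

U_p ≈ 59.9 cfs

Direct runoff: 0.0, 9.0, 30.0, 27.0, 24.0, 21.0, 0.0 cfs; ΣQ_DR = 111.0 cfs, peak = 30.0 cfs.
Runoff depth d = ΣQ_DR·Δt / A = 111.0 × 21600 / (2.06 mi²) = 0.5010 in.
The 1-inch UH is the DRH scaled by (1 in)/d, so U_p = 30.0 × 1/0.5010 = 59.9 cfs.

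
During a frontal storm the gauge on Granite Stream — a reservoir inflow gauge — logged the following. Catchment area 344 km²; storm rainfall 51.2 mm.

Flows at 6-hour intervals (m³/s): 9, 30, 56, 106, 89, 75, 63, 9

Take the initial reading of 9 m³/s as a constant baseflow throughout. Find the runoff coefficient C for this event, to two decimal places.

C ≈ 0.45

ΣQ_DR = 365.0 m³/s; V = ΣQ_DR·Δt = 7.884 × 10^6 m³.
Runoff depth d = V / A = 22.92 mm.
C = d / P = 22.92 / 51.2 = 0.45.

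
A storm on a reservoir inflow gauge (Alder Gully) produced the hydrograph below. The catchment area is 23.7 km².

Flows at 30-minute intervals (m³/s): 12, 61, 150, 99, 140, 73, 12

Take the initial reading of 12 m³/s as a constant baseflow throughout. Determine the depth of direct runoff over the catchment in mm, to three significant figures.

Direct runoff: 0.0, 49.0, 138.0, 87.0, 128.0, 61.0, 0.0 m³/s; ΣQ_DR = 463.0 m³/s.
V = ΣQ_DR · Δt = 463.0 × 1800 s = 8.334 × 10^5 m³.
Over A = 23.7 km², depth = V / A = 35.2 mm.

d ≈ 35.2 mm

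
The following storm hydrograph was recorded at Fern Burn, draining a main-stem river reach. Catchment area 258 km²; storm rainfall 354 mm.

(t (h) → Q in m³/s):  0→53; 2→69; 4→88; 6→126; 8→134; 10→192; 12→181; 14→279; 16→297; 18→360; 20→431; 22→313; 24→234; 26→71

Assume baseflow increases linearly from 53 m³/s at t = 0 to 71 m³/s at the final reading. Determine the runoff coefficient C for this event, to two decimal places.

ΣQ_DR = 1960 m³/s; V = ΣQ_DR·Δt = 1.411 × 10^7 m³.
Runoff depth d = V / A = 54.70 mm.
C = d / P = 54.70 / 354 = 0.15.

C ≈ 0.15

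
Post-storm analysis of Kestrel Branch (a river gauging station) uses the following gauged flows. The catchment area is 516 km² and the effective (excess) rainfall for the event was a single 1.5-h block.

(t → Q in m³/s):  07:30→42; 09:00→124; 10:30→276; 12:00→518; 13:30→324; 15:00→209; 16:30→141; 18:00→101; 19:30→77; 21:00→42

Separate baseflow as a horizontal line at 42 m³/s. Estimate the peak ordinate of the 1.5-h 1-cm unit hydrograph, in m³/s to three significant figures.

Direct runoff: 0.0, 82.0, 234.0, 476.0, 282.0, 167.0, 99.0, 59.0, 35.0, 0.0 m³/s; ΣQ_DR = 1434 m³/s, peak = 476.0 m³/s.
Runoff depth d = ΣQ_DR·Δt / A = 1434 × 5400 / (516 km²) = 15.01 mm.
The 1-cm UH is the DRH scaled by (10 mm)/d, so U_p = 476.0 × 10/15.01 = 317 m³/s.

U_p ≈ 317 m³/s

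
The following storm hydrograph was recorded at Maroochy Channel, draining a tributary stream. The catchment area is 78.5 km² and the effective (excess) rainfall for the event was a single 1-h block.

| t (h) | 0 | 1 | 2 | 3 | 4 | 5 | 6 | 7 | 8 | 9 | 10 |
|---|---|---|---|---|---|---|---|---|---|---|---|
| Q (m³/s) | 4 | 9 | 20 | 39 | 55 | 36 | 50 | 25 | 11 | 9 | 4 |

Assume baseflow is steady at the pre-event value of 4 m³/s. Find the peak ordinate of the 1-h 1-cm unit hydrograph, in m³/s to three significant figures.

U_p ≈ 51.0 m³/s

Direct runoff: 0.0, 5.0, 16.0, 35.0, 51.0, 32.0, 46.0, 21.0, 7.0, 5.0, 0.0 m³/s; ΣQ_DR = 218.0 m³/s, peak = 51.0 m³/s.
Runoff depth d = ΣQ_DR·Δt / A = 218.0 × 3600 / (78.5 km²) = 9.997 mm.
The 1-cm UH is the DRH scaled by (10 mm)/d, so U_p = 51.0 × 10/9.997 = 51.0 m³/s.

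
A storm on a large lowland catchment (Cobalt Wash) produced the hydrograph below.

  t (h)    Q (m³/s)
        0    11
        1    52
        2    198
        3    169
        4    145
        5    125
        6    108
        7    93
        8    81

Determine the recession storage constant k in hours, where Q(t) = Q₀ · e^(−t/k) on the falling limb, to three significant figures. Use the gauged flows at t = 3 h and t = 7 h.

k ≈ 6.70 h

On the falling limb, Q drops from 169 to 93 m³/s between t = 3 h and t = 7 h (Δt = 4 h).
k = −Δt / ln(Q₂/Q₁) = −4 / ln(93/169) = 6.70 h.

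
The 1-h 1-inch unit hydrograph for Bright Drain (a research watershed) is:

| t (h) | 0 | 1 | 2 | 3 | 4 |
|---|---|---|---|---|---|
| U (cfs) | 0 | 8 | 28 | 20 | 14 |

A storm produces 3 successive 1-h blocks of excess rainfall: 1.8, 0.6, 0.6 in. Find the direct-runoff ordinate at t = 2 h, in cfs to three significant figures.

By discrete convolution, Q_j = Σ (P_i / 1 in) · U_{j−i}.
At t = 2 h (j=2): Q = (1.8/1)·28 + (0.6/1)·8 + (0.6/1)·0 = 55.2 cfs.

Q ≈ 55.2 cfs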